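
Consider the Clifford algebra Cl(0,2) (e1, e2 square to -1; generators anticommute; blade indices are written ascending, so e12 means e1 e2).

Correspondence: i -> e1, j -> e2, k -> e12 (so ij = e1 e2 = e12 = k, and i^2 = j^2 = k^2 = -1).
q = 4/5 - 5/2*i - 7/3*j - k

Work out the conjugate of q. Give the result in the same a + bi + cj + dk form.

In blades: q = 4/5 - 5/2*e1 - 7/3*e2 - e12.
Conjugation here is Clifford conjugation: the scalar is fixed and the grade-1 and grade-2 blades all flip sign, giving 4/5 + 5/2*e1 + 7/3*e2 + e12; translating back:
Answer: 4/5 + 5/2*i + 7/3*j + k


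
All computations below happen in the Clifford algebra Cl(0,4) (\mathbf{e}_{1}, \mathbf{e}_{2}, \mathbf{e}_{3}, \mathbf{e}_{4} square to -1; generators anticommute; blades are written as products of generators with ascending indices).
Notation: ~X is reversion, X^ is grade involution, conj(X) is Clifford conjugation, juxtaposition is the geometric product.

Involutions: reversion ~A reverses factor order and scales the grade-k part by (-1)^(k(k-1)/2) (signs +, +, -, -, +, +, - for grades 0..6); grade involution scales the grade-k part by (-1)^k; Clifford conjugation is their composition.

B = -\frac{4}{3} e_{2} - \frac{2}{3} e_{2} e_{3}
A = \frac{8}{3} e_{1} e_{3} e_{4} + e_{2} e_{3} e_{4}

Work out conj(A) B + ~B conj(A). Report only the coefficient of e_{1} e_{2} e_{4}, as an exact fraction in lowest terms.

first term: \frac{2}{3} e_{4} + \frac{4}{3} e_{3} e_{4} - \frac{16}{9} e_{1} e_{2} e_{4} - \frac{32}{9} e_{1} e_{2} e_{3} e_{4}
second term: -\frac{2}{3} e_{4} + \frac{4}{3} e_{3} e_{4} - \frac{16}{9} e_{1} e_{2} e_{4} + \frac{32}{9} e_{1} e_{2} e_{3} e_{4}
Answer: -\frac{32}{9}


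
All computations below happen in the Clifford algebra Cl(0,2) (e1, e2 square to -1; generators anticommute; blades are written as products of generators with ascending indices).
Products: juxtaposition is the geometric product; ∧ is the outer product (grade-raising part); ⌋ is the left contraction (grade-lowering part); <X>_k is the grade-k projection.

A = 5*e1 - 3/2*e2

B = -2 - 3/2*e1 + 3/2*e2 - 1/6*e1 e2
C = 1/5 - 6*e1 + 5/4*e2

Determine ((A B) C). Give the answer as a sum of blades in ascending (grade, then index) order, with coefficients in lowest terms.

step 1: 39/4 - 39/4*e1 + 23/6*e2 + 21/4*e1 e2
step 2: -7361/120 - 5361/80*e1 - 4451/240*e2 + 949/80*e1 e2
Answer: -7361/120 - 5361/80*e1 - 4451/240*e2 + 949/80*e1 e2


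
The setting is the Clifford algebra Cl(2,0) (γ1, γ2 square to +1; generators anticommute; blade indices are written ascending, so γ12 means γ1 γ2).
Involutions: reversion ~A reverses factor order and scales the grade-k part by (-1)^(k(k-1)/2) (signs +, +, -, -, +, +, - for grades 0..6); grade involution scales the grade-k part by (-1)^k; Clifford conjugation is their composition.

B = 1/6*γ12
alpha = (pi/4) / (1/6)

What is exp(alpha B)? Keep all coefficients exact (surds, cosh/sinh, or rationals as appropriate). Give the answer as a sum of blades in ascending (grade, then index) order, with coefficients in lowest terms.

B^2 = (1/6)^2*(γ12)^2 = 1/36*(-1) = -1/36 (a basis 2-blade squares to minus the product of its generators' squares).
B^2 = -1/36 — the negative square puts this in the circular regime; l = 1/6, alpha*l = pi/4, so exp(alpha B) = cos(pi/4) + (sin(pi/4)/(1/6))*B = sqrt(2)/2 + (3*sqrt(2))*B.
Answer: sqrt(2)/2 + sqrt(2)/2*γ12


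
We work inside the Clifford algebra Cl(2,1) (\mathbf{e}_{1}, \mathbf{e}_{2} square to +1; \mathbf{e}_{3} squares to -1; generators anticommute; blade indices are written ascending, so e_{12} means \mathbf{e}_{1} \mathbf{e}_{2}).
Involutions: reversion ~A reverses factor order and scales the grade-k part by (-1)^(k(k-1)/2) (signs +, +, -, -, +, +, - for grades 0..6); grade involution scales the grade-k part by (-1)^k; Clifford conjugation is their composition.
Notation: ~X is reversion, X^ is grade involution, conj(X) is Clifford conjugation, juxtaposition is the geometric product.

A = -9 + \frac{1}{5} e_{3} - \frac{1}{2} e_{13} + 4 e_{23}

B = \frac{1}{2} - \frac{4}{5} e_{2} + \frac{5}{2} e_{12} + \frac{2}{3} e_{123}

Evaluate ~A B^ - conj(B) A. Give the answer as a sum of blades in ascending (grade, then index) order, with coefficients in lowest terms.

first term: -\frac{9}{2} + \frac{8}{3} e_{1} - \frac{103}{15} e_{2} + \frac{33}{10} e_{3} - \frac{671}{30} e_{12} + \frac{41}{4} e_{13} - \frac{91}{100} e_{23} + \frac{61}{10} e_{123}
second term: -\frac{9}{2} + \frac{8}{3} e_{1} - \frac{103}{15} e_{2} + \frac{33}{10} e_{3} + \frac{671}{30} e_{12} - \frac{41}{4} e_{13} + \frac{91}{100} e_{23} - \frac{61}{10} e_{123}
Answer: -\frac{671}{15} e_{12} + \frac{41}{2} e_{13} - \frac{91}{50} e_{23} + \frac{61}{5} e_{123}


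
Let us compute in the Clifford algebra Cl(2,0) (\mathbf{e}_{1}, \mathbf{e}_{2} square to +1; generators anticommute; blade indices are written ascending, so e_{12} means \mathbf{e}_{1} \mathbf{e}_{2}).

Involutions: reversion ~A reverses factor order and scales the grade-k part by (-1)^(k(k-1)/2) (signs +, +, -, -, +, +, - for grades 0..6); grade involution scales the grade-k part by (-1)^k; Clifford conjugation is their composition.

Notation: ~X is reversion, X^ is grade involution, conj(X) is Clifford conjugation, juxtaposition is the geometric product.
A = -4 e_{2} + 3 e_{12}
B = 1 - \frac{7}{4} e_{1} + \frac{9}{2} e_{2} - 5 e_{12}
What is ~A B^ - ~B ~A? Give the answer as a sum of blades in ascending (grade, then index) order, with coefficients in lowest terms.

first term: 3 - \frac{13}{2} e_{1} + \frac{5}{4} e_{2} + 4 e_{12}
second term: -3 - \frac{13}{2} e_{1} + \frac{5}{4} e_{2} + 4 e_{12}
Answer: 6


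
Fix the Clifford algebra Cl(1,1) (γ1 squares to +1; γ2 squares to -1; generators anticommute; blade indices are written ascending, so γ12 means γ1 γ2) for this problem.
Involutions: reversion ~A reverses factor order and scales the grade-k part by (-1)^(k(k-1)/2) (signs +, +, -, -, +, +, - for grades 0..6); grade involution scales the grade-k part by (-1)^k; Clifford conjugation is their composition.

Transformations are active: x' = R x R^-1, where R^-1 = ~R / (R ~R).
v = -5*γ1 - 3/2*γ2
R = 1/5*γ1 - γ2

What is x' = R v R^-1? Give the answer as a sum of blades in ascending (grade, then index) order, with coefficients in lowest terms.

~R = 1/5*γ1 - γ2, and R ~R = -24/25, so R^-1 = ~R / (-24/25).
R v = -5/2 - 53/10*γ12
Answer: 145/24*γ1 - 89/24*γ2


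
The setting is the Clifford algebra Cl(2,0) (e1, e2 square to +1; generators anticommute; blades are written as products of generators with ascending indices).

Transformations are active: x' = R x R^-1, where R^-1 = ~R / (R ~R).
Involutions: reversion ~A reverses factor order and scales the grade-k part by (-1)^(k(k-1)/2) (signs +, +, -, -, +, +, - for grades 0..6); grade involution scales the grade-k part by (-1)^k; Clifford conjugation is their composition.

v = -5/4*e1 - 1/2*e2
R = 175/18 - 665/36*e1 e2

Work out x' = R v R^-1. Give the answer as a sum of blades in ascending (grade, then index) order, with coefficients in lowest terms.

~R = 175/18 + 665/36*e1 e2, and R ~R = 564725/1296, so R^-1 = ~R / (564725/1296).
R v = -35/12*e1 - 4025/144*e2
Answer: 2065/1844*e1 - 689/922*e2


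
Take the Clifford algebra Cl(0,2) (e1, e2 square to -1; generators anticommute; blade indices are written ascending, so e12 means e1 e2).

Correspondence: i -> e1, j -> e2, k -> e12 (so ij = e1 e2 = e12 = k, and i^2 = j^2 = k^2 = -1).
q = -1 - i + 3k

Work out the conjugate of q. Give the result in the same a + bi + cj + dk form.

In blades: q = -1 - e1 + 3*e12.
Conjugation here is Clifford conjugation: the scalar is fixed and the grade-1 and grade-2 blades all flip sign, giving -1 + e1 - 3*e12; translating back:
Answer: -1 + i - 3k


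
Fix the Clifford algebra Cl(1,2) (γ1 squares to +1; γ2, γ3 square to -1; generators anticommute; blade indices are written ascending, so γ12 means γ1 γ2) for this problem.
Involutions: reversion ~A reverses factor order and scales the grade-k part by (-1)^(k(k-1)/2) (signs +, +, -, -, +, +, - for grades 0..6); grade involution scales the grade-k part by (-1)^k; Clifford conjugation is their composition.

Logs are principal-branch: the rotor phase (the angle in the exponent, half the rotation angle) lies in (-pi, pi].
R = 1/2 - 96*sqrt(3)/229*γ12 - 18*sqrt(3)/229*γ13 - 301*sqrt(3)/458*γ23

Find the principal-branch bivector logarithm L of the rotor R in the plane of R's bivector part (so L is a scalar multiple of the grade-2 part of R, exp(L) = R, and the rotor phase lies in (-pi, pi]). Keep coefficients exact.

The scalar part of R is 1/2, so the principal-branch rotor phase is pinned; divide the bivector part by its sine to get the unit plane — L is the phase times that plane.
Concretely: cos(phase) = 1/2 gives phase = ±pi/3, and since phase/sin(phase) is even the sign is immaterial: L = (phase/sin(phase)) * <R>_2 = (2*sqrt(3)*pi/9) * <R>_2.
Answer: -64*pi/229*γ12 - 12*pi/229*γ13 - 301*pi/687*γ23


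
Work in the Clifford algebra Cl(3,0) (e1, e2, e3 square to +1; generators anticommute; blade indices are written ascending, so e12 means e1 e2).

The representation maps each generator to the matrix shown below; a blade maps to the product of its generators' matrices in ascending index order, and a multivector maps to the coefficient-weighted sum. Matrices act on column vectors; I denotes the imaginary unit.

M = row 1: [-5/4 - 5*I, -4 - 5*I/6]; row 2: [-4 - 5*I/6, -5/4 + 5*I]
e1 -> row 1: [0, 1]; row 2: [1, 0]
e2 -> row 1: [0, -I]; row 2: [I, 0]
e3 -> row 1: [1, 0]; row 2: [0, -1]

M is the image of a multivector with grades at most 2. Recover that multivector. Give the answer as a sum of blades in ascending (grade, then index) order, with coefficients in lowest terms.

Method: 1, rho(e1), rho(e2), rho(e3) form a trace-orthogonal basis of the 2x2 complex matrices (tr(X Y) = 2 if X = Y, else 0), so M = m0*1 + m1*rho(e1) + m2*rho(e2) + m3*rho(e3) with m0 = tr(M)/2 = -5/4, m1 = tr(M rho(e1))/2 = -4 - 5*I/6, m2 = tr(M rho(e2))/2 = 0, m3 = tr(M rho(e3))/2 = -5*I.
Multiplying table entries, the bivector images are rho(e12) = I*rho(e3), rho(e13) = -I*rho(e2), rho(e23) = I*rho(e1); with real blade coefficients the real parts of m0..m3 are the coefficients of 1, e1, e2, e3 and the imaginary parts give the bivectors (e23: Im m1, e13: -Im m2, e12: Im m3).
Answer: -5/4 - 4*e1 - 5*e12 - 5/6*e23


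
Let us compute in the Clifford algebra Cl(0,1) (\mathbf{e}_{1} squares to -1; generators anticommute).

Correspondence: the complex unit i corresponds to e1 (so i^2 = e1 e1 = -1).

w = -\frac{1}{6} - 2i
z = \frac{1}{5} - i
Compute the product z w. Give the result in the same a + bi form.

In blades: z = \frac{1}{5} - e_{1}, w = -\frac{1}{6} - 2 e_{1}.
Distribute z over w term by term (generator squares from the signature, products reordered to ascending indices): (\frac{1}{5})*w = -\frac{1}{30} - \frac{2}{5} e_{1}; (-e_{1})*w = -2 + \frac{1}{6} e_{1}.
Sum: -\frac{61}{30} - \frac{7}{30} e_{1}; translating back through the correspondence:
Answer: -\frac{61}{30} - \frac{7}{30}i


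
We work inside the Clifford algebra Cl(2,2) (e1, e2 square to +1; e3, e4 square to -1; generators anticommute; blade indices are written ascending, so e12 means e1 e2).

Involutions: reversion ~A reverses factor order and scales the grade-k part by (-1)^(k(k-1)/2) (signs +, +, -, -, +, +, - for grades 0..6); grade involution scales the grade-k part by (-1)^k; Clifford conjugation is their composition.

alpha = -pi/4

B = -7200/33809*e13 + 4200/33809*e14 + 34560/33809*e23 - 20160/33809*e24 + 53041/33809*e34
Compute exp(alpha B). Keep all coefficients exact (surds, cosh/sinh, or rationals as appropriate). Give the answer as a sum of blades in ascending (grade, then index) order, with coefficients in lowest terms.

B^2 term by term: the squares give (-7200/33809)^2*(e13)^2 + (4200/33809)^2*(e14)^2 + (34560/33809)^2*(e23)^2 + (-20160/33809)^2*(e24)^2 + (53041/33809)^2*(e34)^2 = 51840000/1143048481*(+1) + 17640000/1143048481*(+1) + 1194393600/1143048481*(+1) + 406425600/1143048481*(+1) + 2813347681/1143048481*(-1) = -1 (each basis 2-blade squares to minus the product of its generators' squares); cross terms between blades sharing an index anticommute and cancel; the commuting (index-disjoint) pairs give grade-4 terms 2*c*c'*(blade product), which cancel blade by blade — e1234: -290304000/1143048481 + 290304000/1143048481 = 0 — confirming B is simple. So B^2 = -1.
B^2 = -1 — the negative square puts this in the circular regime; l = 1, alpha*l = -pi/4, so exp(alpha B) = cos(-pi/4) + (sin(-pi/4)/1)*B = sqrt(2)/2 + (-sqrt(2)/2)*B.
Answer: sqrt(2)/2 + 3600*sqrt(2)/33809*e13 - 2100*sqrt(2)/33809*e14 - 17280*sqrt(2)/33809*e23 + 10080*sqrt(2)/33809*e24 - 53041*sqrt(2)/67618*e34


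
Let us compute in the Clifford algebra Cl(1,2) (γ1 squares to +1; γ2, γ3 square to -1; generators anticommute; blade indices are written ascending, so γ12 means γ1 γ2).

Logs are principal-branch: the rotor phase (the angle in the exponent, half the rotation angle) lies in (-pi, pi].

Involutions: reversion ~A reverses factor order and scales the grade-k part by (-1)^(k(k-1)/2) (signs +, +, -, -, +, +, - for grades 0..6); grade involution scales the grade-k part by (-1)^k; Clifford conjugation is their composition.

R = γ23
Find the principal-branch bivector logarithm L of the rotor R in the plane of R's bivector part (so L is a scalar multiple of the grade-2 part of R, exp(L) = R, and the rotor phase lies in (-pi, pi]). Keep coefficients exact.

The scalar part of R is 0, which fixes the principal-branch rotor phase; the unit plane is then the bivector part divided by the sine of that phase, and L is that plane scaled by the phase.
Concretely: cos(phase) = 0 gives phase = ±pi/2, and since phase/sin(phase) is even the sign is immaterial: L = (phase/sin(phase)) * <R>_2 = (pi/2) * <R>_2.
Answer: pi/2*γ23


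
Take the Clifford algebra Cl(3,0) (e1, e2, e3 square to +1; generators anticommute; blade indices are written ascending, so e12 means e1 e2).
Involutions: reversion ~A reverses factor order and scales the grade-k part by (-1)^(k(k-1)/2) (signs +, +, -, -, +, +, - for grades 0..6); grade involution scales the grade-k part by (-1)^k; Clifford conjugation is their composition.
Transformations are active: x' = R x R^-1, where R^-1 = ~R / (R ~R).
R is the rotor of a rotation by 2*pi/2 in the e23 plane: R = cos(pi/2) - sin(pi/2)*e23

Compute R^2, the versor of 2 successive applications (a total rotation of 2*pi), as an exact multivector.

Because a rotor carries half the rotation angle, composing 2 copies of this e23-plane rotor multiplies the phase: 2*(pi/2) = pi, hence R^2 = cos(pi) - sin(pi)*e23.
cos(pi) = -1 and sin(pi) = 0, so R^2 = -1. The total rotation 2*pi is 1 full turn, so every vector returns to itself, yet the rotor is -1, on the OTHER sheet of the double cover (an odd number of 2*pi turns).
Answer: -1


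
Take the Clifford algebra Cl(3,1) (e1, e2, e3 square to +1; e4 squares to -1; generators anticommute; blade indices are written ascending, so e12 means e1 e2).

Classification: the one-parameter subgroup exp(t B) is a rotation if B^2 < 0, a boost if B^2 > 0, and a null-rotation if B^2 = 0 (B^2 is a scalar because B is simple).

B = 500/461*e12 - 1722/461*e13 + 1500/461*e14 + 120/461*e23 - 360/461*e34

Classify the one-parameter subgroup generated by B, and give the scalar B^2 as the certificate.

B^2 term by term: the squares give (500/461)^2*(e12)^2 + (-1722/461)^2*(e13)^2 + (1500/461)^2*(e14)^2 + (120/461)^2*(e23)^2 + (-360/461)^2*(e34)^2 = 250000/212521*(-1) + 2965284/212521*(-1) + 2250000/212521*(+1) + 14400/212521*(-1) + 129600/212521*(+1) = -4 (each basis 2-blade squares to minus the product of its generators' squares); cross terms between blades sharing an index anticommute and cancel; the commuting (index-disjoint) pairs give grade-4 terms 2*c*c'*(blade product), which cancel blade by blade — e1234: -360000/212521 + 360000/212521 = 0 — confirming B is simple. So B^2 = -4.
Answer: rotation, certificate B^2 = -4. The invariant at work: B^2 = -4 is unchanged by conjugation, hence its sign classifies the subgroup whatever basis B is written in.


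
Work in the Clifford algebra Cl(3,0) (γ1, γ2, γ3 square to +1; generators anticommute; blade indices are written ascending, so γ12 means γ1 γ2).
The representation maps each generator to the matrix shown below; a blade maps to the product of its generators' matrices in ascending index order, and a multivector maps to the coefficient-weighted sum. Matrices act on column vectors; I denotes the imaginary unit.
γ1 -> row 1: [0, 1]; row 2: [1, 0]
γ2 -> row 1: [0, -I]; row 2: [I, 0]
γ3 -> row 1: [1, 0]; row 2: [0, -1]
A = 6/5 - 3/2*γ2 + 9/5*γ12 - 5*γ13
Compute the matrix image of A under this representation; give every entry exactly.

Bivector images (products of the table entries): rho(γ12) = rho(γ1)rho(γ2) = row 1: [I, 0]; row 2: [0, -I]; rho(γ13) = rho(γ1)rho(γ3) = row 1: [0, -1]; row 2: [1, 0].
M = (6/5)*1 + (-3/2)*rho(γ2) + (9/5)*rho(γ12) + (-5)*rho(γ13), summed entrywise (1 is the identity matrix):
Answer: row 1: [6/5 + 9*I/5, 5 + 3*I/2]; row 2: [-5 - 3*I/2, 6/5 - 9*I/5]


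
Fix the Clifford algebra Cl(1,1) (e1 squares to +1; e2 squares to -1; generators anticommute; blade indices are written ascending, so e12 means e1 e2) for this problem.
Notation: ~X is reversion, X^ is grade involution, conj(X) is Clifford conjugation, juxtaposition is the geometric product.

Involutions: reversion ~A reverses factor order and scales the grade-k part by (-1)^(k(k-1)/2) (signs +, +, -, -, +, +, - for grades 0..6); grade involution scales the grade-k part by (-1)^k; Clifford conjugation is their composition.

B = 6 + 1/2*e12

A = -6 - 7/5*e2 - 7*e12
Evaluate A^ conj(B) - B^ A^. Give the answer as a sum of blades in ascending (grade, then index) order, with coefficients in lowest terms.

first term: -65/2 - 7/10*e1 + 42/5*e2 - 39*e12
second term: -79/2 - 7/10*e1 + 42/5*e2 - 45*e12
Answer: 7 + 6*e12


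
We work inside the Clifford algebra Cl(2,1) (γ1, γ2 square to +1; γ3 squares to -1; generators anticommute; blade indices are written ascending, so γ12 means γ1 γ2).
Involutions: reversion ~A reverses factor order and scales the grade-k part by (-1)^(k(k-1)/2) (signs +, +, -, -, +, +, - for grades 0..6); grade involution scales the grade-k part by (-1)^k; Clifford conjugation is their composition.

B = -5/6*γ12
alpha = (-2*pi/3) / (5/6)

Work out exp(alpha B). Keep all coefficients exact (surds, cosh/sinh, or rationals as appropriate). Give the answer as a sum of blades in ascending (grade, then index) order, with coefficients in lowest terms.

B^2 = (-5/6)^2*(γ12)^2 = 25/36*(-1) = -25/36 (a basis 2-blade squares to minus the product of its generators' squares).
B^2 = -25/36 — the series telescopes trigonometrically here: l = 5/6, alpha*l = -2*pi/3, so exp(alpha B) = cos(-2*pi/3) + (sin(-2*pi/3)/(5/6))*B = -1/2 + (-3*sqrt(3)/5)*B.
Answer: -1/2 + sqrt(3)/2*γ12


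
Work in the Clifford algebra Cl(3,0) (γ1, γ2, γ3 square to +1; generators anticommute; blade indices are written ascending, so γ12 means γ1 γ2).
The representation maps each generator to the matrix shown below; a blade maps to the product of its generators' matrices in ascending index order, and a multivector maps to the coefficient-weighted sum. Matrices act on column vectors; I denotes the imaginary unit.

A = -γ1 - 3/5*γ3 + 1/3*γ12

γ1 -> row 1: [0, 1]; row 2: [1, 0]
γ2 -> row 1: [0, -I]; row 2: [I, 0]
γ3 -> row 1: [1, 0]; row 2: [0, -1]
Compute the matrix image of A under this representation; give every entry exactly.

Bivector images (products of the table entries): rho(γ12) = rho(γ1)rho(γ2) = row 1: [I, 0]; row 2: [0, -I].
M = (-1)*rho(γ1) + (-3/5)*rho(γ3) + (1/3)*rho(γ12), summed entrywise:
Answer: row 1: [-3/5 + I/3, -1]; row 2: [-1, 3/5 - I/3]


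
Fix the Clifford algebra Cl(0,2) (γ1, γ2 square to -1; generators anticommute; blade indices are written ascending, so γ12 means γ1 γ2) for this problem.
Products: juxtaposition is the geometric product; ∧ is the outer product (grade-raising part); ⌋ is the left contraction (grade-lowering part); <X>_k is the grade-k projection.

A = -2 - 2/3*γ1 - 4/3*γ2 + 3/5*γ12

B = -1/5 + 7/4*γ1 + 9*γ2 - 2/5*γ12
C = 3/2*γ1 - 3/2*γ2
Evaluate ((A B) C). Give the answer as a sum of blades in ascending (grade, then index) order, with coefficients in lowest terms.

step 1: 2071/150 - 247/30*γ1 - 339/20*γ2 - 224/75*γ12
step 2: -523/40 + 1623/100*γ1 - 2519/100*γ2 + 1511/40*γ12
Answer: -523/40 + 1623/100*γ1 - 2519/100*γ2 + 1511/40*γ12


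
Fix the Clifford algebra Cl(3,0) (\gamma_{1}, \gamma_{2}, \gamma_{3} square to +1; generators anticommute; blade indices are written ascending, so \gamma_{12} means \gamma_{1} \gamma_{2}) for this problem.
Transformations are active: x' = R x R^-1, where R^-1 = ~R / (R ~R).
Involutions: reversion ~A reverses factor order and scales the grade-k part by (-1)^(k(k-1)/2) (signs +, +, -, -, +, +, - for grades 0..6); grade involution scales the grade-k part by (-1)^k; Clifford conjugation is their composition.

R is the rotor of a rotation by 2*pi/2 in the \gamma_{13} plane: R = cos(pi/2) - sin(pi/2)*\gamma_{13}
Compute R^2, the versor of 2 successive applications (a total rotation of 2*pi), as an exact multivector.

Half-angle bookkeeping: 2 applications in \gamma_{13} add up to rotor phase 2*pi/2 = \pi, so R^2 = cos(\pi) - sin(\pi)*\gamma_{13}.
cos(\pi) = -1 and sin(\pi) = 0, so R^2 = -1. The total rotation 2*pi is 1 full turn, so every vector returns to itself, yet the rotor is -1, on the OTHER sheet of the double cover (an odd number of 2*pi turns).
Answer: -1


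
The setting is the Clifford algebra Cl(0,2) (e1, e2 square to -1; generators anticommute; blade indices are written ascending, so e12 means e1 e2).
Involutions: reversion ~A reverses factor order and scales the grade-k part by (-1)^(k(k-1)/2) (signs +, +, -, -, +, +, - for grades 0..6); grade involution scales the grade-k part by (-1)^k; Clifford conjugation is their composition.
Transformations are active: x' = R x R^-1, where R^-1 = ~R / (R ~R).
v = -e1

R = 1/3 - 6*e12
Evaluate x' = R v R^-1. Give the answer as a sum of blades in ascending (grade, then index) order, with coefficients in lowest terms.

~R = 1/3 + 6*e12, and R ~R = 325/9, so R^-1 = ~R / (325/9).
R v = -1/3*e1 + 6*e2
Answer: 323/325*e1 + 36/325*e2


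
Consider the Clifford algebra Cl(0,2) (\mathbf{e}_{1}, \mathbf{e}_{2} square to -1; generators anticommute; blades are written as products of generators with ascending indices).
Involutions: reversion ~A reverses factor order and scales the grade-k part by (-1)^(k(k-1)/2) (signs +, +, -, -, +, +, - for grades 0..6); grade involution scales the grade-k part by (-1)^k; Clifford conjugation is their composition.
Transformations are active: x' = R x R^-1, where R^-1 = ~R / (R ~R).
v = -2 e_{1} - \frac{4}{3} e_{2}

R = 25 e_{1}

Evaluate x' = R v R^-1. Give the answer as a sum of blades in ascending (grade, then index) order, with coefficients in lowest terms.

~R = 25 e_{1}, and R ~R = -625, so R^-1 = ~R / (-625).
R v = 50 - \frac{100}{3} e_{1} e_{2}
Answer: -2 e_{1} + \frac{4}{3} e_{2}


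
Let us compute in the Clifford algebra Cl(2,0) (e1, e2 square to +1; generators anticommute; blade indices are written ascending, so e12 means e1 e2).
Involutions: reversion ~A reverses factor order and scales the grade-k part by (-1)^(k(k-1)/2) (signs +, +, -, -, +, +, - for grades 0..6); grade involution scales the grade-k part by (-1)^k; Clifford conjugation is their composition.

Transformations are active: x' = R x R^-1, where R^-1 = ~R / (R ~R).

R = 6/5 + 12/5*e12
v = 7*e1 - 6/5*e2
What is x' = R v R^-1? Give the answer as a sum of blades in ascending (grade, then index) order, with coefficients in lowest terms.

~R = 6/5 - 12/5*e12, and R ~R = 36/5, so R^-1 = ~R / (36/5).
R v = 138/25*e1 - 456/25*e2
Answer: -129/25*e1 - 122/25*e2


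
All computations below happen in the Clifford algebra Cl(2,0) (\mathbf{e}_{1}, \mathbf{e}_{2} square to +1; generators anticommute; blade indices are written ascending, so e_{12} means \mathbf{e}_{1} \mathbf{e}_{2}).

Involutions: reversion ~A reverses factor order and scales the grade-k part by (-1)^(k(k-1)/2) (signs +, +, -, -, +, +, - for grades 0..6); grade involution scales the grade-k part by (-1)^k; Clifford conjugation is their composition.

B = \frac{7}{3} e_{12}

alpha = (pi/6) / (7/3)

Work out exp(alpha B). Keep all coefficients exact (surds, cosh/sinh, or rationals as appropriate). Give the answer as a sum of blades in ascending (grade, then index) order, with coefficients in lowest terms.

B^2 = (\frac{7}{3})^2*(e_{12})^2 = \frac{49}{9}*(-1) = -\frac{49}{9} (a basis 2-blade squares to minus the product of its generators' squares).
B^2 = -\frac{49}{9} — B^2 < 0, so the exponential closes trigonometrically: l = \frac{7}{3}, alpha*l = \frac{\pi}{6}, so exp(alpha B) = cos(\frac{\pi}{6}) + (sin(\frac{\pi}{6})/(\frac{7}{3}))*B = \frac{\sqrt{3}}{2} + (\frac{3}{14})*B.
Answer: \frac{\sqrt{3}}{2} + \frac{1}{2} e_{12}


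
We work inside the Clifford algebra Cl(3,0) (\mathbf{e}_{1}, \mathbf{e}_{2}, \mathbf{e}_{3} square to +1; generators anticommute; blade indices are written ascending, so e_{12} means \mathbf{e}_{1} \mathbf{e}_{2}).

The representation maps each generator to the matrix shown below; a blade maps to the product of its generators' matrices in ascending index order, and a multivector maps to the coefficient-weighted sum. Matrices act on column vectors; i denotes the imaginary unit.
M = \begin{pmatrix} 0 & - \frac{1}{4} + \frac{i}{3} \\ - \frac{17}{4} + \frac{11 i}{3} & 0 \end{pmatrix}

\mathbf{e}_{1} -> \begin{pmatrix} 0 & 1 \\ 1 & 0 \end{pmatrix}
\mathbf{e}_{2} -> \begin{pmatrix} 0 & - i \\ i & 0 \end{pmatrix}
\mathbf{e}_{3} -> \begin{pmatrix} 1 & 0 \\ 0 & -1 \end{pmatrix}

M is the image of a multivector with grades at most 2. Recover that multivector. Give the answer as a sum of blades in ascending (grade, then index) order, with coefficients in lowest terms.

Method: 1, rho(e_{1}), rho(e_{2}), rho(e_{3}) form a trace-orthogonal basis of the 2x2 complex matrices (tr(X Y) = 2 if X = Y, else 0), so M = m0*1 + m1*rho(e_{1}) + m2*rho(e_{2}) + m3*rho(e_{3}) with m0 = tr(M)/2 = 0, m1 = tr(M rho(e_{1}))/2 = - \frac{9}{4} + 2 i, m2 = tr(M rho(e_{2}))/2 = \frac{5}{3} + 2 i, m3 = tr(M rho(e_{3}))/2 = 0.
Multiplying table entries, the bivector images are rho(e_{12}) = i*rho(e_{3}), rho(e_{13}) = -i*rho(e_{2}), rho(e_{23}) = i*rho(e_{1}); with real blade coefficients the real parts of m0..m3 are the coefficients of 1, e_{1}, e_{2}, e_{3} and the imaginary parts give the bivectors (e_{23}: Im m1, e_{13}: -Im m2, e_{12}: Im m3).
Answer: -\frac{9}{4} e_{1} + \frac{5}{3} e_{2} - 2 e_{13} + 2 e_{23}


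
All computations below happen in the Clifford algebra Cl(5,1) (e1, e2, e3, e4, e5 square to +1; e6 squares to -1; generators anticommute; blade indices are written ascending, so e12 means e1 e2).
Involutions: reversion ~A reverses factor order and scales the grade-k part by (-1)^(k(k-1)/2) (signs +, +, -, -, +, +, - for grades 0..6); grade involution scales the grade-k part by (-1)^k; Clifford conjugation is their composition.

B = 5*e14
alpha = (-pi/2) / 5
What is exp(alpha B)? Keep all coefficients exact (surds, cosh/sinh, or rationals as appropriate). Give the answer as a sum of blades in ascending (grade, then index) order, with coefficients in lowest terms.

B^2 = (5)^2*(e14)^2 = 25*(-1) = -25 (a basis 2-blade squares to minus the product of its generators' squares).
B^2 = -25 — B^2 < 0, so the exponential closes trigonometrically: l = 5, alpha*l = -pi/2, so exp(alpha B) = cos(-pi/2) + (sin(-pi/2)/5)*B = 0 + (-1/5)*B.
Answer: -e14


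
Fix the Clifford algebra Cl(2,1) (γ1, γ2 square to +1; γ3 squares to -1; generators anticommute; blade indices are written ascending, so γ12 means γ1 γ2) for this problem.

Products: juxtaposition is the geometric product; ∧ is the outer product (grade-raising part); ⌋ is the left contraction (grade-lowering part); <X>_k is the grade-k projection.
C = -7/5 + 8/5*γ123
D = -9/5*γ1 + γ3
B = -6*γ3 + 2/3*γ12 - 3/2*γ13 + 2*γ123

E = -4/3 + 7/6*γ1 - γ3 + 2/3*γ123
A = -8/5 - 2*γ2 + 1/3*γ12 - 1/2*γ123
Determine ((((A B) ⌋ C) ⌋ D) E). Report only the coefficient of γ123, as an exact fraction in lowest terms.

step 1: -11/9 + 4/3*γ1 - 3/4*γ2 + 139/15*γ3 - 61/15*γ12 + 32/5*γ13 + 25/2*γ23 - 41/5*γ123
step 2: -2567/225 + 20*γ1 - 256/25*γ2 + 488/75*γ3 - 1112/75*γ12 + 6/5*γ13 + 32/15*γ23 - 88/45*γ123
step 3: -3188/75 + 2567/125*γ1 - 2567/225*γ3
step 4: 51919/750 - 86594/1125*γ1 + 7792/135*γ3 + 5134/675*γ12 - 48773/6750*γ13 + 5134/375*γ23 - 6376/225*γ123
Answer: -6376/225


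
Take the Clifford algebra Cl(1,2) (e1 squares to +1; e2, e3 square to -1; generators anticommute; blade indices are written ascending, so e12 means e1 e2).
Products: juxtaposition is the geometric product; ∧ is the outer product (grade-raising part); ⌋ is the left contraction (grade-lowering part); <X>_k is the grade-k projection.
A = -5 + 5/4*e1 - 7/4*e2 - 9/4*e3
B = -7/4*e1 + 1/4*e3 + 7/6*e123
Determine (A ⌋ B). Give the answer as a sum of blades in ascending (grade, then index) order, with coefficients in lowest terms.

step 1: -13/8 + 35/4*e1 - 5/4*e3 + 21/8*e12 - 49/24*e13 + 35/24*e23 - 35/6*e123
Answer: -13/8 + 35/4*e1 - 5/4*e3 + 21/8*e12 - 49/24*e13 + 35/24*e23 - 35/6*e123


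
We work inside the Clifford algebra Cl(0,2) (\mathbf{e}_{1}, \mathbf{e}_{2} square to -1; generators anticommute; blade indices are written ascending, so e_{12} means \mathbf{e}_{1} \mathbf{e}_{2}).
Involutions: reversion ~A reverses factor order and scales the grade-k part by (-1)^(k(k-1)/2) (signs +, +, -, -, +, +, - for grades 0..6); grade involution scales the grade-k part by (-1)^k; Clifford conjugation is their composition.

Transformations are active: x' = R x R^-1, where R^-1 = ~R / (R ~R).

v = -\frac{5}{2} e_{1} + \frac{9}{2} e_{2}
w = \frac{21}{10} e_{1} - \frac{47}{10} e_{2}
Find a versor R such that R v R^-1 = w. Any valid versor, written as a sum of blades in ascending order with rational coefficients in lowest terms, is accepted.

Construction: equal norms (both -\frac{53}{2}) license R = v + w = -\frac{2}{5} e_{1} - \frac{1}{5} e_{2} — nothing changes along that direction, while (v - w)/2 changes sign, so v maps onto w.
Answer: -\frac{2}{5} e_{1} - \frac{1}{5} e_{2}


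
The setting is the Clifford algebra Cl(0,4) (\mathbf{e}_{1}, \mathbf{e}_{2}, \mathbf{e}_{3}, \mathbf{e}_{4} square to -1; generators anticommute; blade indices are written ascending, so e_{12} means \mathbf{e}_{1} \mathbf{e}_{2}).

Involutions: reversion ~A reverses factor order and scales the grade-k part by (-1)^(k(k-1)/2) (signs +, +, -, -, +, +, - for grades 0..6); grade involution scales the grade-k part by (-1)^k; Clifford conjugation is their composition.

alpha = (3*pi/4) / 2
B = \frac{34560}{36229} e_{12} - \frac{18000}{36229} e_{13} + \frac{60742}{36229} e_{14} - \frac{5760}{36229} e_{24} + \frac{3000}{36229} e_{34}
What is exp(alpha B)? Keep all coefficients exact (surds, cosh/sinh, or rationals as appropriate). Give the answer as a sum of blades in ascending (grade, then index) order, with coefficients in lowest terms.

B^2 term by term: the squares give (\frac{34560}{36229})^2*(e_{12})^2 + (-\frac{18000}{36229})^2*(e_{13})^2 + (\frac{60742}{36229})^2*(e_{14})^2 + (-\frac{5760}{36229})^2*(e_{24})^2 + (\frac{3000}{36229})^2*(e_{34})^2 = \frac{1194393600}{1312540441}*(-1) + \frac{324000000}{1312540441}*(-1) + \frac{3689590564}{1312540441}*(-1) + \frac{33177600}{1312540441}*(-1) + \frac{9000000}{1312540441}*(-1) = -4 (each basis 2-blade squares to minus the product of its generators' squares); cross terms between blades sharing an index anticommute and cancel; the commuting (index-disjoint) pairs give grade-4 terms 2*c*c'*(blade product), which cancel blade by blade — e_{1234}: \frac{207360000}{1312540441} - \frac{207360000}{1312540441} = 0 — confirming B is simple. So B^2 = -4.
B^2 = -4 — circular case — the even/odd split gives cos and sin: l = 2, alpha*l = \frac{3 \pi}{4}, so exp(alpha B) = cos(\frac{3 \pi}{4}) + (sin(\frac{3 \pi}{4})/2)*B = - \frac{\sqrt{2}}{2} + (\frac{\sqrt{2}}{4})*B.
Answer: - \frac{\sqrt{2}}{2} + \frac{8640 \sqrt{2}}{36229} e_{12} - \frac{4500 \sqrt{2}}{36229} e_{13} + \frac{30371 \sqrt{2}}{72458} e_{14} - \frac{1440 \sqrt{2}}{36229} e_{24} + \frac{750 \sqrt{2}}{36229} e_{34}


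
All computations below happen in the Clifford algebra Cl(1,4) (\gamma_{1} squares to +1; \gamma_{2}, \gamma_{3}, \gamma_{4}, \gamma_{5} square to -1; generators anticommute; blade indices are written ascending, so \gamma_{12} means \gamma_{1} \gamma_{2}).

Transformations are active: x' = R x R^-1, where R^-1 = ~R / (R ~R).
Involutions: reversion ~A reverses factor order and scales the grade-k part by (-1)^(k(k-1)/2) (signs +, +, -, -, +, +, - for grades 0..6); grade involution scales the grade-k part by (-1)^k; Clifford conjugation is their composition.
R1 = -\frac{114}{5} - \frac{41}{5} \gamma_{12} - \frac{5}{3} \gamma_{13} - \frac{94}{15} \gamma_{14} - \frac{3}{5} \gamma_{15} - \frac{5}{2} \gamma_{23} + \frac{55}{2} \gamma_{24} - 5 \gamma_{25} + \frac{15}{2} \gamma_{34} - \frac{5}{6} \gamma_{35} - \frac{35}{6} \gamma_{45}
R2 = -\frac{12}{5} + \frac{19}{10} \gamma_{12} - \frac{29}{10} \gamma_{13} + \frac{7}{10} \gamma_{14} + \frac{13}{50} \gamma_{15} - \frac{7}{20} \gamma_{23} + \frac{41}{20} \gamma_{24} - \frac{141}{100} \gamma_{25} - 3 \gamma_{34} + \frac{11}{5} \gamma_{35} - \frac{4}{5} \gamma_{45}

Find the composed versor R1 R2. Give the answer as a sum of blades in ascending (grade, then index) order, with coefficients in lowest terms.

Distribute over the grade parts of R1 (each basis-blade product reordered to ascending indices, repeated generators contracted through their squares):
<R1>_0 (= -\frac{114}{5}) R2 = \frac{1368}{25} - \frac{1083}{25} \gamma_{12} + \frac{1653}{25} \gamma_{13} - \frac{399}{25} \gamma_{14} - \frac{741}{125} \gamma_{15} + \frac{399}{50} \gamma_{23} - \frac{2337}{50} \gamma_{24} + \frac{8037}{250} \gamma_{25} + \frac{342}{5} \gamma_{34} - \frac{1254}{25} \gamma_{35} + \frac{456}{25} \gamma_{45}
<R1>_2 (= -\frac{41}{5} \gamma_{12} - \frac{5}{3} \gamma_{13} - \frac{94}{15} \gamma_{14} - \frac{3}{5} \gamma_{15} - \frac{5}{2} \gamma_{23} + \frac{55}{2} \gamma_{24} - 5 \gamma_{25} + \frac{15}{2} \gamma_{34} - \frac{5}{6} \gamma_{35} - \frac{35}{6} \gamma_{45}) R2 = -\frac{22471}{375} - \frac{12703}{750} \gamma_{12} + \frac{662}{75} \gamma_{13} + \frac{4451}{75} \gamma_{14} - \frac{33953}{1500} \gamma_{15} - \frac{39299}{300} \gamma_{23} - \frac{5191}{60} \gamma_{24} + \frac{21619}{750} \gamma_{25} + \frac{967}{50} \gamma_{34} + \frac{17669}{600} \gamma_{35} + \frac{2053}{3000} \gamma_{45} + \frac{6123}{50} \gamma_{1234} - \frac{5537}{150} \gamma_{1235} - \frac{5909}{1500} \gamma_{1245} + \frac{3637}{100} \gamma_{1345} - \frac{2013}{40} \gamma_{2345}
Summing the partial products and collecting blades:
Answer: -\frac{1951}{375} - \frac{45193}{750} \gamma_{12} + \frac{5621}{75} \gamma_{13} + \frac{3254}{75} \gamma_{14} - \frac{8569}{300} \gamma_{15} - \frac{7381}{60} \gamma_{23} - \frac{39977}{300} \gamma_{24} + \frac{4573}{75} \gamma_{25} + \frac{4387}{50} \gamma_{34} - \frac{12427}{600} \gamma_{35} + \frac{56773}{3000} \gamma_{45} + \frac{6123}{50} \gamma_{1234} - \frac{5537}{150} \gamma_{1235} - \frac{5909}{1500} \gamma_{1245} + \frac{3637}{100} \gamma_{1345} - \frac{2013}{40} \gamma_{2345}


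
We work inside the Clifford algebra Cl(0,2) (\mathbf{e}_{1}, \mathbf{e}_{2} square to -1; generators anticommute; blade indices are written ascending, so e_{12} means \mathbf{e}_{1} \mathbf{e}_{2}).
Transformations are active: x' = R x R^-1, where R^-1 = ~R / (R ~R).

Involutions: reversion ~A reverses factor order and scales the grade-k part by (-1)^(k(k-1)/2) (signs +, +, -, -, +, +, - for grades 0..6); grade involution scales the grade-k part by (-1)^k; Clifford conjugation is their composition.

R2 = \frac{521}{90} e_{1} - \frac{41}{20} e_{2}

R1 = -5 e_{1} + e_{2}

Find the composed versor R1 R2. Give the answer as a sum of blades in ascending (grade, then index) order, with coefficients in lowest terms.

Distribute over the terms of R1 (each basis-blade product reordered to ascending indices, repeated generators contracted through their squares):
(-5 e_{1}) R2 = \frac{521}{18} + \frac{41}{4} e_{12}
(e_{2}) R2 = \frac{41}{20} - \frac{521}{90} e_{12}
Summing the partial products and collecting blades:
Answer: \frac{5579}{180} + \frac{803}{180} e_{12}


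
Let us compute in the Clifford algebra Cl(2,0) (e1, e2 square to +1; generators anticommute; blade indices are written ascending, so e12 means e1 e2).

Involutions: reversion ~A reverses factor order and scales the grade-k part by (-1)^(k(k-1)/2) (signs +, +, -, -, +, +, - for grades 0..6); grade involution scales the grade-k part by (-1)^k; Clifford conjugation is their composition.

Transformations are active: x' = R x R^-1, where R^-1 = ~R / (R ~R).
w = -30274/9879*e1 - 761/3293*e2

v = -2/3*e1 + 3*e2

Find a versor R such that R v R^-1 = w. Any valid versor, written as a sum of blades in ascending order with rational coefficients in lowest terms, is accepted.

Why this works: both vectors square to 85/9, so q(v) = q(w) and R = v + w = -36860/9879*e1 + 9118/3293*e2 carries v to w — its own direction survives, the complement (v - w)/2 flips.
Answer: -36860/9879*e1 + 9118/3293*e2


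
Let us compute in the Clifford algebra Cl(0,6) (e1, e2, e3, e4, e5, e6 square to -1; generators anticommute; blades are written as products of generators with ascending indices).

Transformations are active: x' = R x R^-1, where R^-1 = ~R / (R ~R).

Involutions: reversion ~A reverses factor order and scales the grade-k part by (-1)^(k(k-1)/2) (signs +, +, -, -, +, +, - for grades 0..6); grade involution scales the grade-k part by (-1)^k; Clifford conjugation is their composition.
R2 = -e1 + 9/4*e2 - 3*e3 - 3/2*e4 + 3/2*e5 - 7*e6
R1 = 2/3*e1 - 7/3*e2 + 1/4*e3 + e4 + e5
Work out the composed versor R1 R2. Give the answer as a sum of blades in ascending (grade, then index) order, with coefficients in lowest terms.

Distribute over the terms of R1 (each basis-blade product reordered to ascending indices, repeated generators contracted through their squares):
(2/3*e1) R2 = 2/3 + 3/2*e1 e2 - 2*e1 e3 - e1 e4 + e1 e5 - 14/3*e1 e6
(-7/3*e2) R2 = 21/4 - 7/3*e1 e2 + 7*e2 e3 + 7/2*e2 e4 - 7/2*e2 e5 + 49/3*e2 e6
(1/4*e3) R2 = 3/4 + 1/4*e1 e3 - 9/16*e2 e3 - 3/8*e3 e4 + 3/8*e3 e5 - 7/4*e3 e6
(e4) R2 = 3/2 + e1 e4 - 9/4*e2 e4 + 3*e3 e4 + 3/2*e4 e5 - 7*e4 e6
(e5) R2 = -3/2 + e1 e5 - 9/4*e2 e5 + 3*e3 e5 + 3/2*e4 e5 - 7*e5 e6
Summing the partial products and collecting blades:
Answer: 20/3 - 5/6*e1 e2 - 7/4*e1 e3 + 2*e1 e5 - 14/3*e1 e6 + 103/16*e2 e3 + 5/4*e2 e4 - 23/4*e2 e5 + 49/3*e2 e6 + 21/8*e3 e4 + 27/8*e3 e5 - 7/4*e3 e6 + 3*e4 e5 - 7*e4 e6 - 7*e5 e6


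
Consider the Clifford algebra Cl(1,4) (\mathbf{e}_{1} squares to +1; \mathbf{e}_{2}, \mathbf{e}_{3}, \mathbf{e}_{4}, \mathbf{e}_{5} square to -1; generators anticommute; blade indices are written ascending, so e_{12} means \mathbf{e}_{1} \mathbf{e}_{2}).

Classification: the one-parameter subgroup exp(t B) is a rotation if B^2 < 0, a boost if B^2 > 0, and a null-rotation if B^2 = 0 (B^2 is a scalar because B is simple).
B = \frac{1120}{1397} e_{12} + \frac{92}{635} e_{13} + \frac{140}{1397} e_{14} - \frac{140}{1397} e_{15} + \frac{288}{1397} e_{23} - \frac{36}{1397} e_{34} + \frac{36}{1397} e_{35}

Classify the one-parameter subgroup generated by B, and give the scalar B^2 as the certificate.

B^2 term by term: the squares give (\frac{1120}{1397})^2*(e_{12})^2 + (\frac{92}{635})^2*(e_{13})^2 + (\frac{140}{1397})^2*(e_{14})^2 + (-\frac{140}{1397})^2*(e_{15})^2 + (\frac{288}{1397})^2*(e_{23})^2 + (-\frac{36}{1397})^2*(e_{34})^2 + (\frac{36}{1397})^2*(e_{35})^2 = \frac{1254400}{1951609}*(+1) + \frac{8464}{403225}*(+1) + \frac{19600}{1951609}*(+1) + \frac{19600}{1951609}*(+1) + \frac{82944}{1951609}*(-1) + \frac{1296}{1951609}*(-1) + \frac{1296}{1951609}*(-1) = \frac{16}{25} (each basis 2-blade squares to minus the product of its generators' squares); cross terms between blades sharing an index anticommute and cancel; the commuting (index-disjoint) pairs give grade-4 terms 2*c*c'*(blade product), which cancel blade by blade — e_{1234}: -\frac{80640}{1951609} + \frac{80640}{1951609} = 0; e_{1235}: \frac{80640}{1951609} - \frac{80640}{1951609} = 0; e_{1345}: -\frac{10080}{1951609} + \frac{10080}{1951609} = 0 — confirming B is simple. So B^2 = \frac{16}{25}.
Answer: boost, certificate B^2 = \frac{16}{25}. The class reads off the invariant scalar \frac{16}{25} directly.
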